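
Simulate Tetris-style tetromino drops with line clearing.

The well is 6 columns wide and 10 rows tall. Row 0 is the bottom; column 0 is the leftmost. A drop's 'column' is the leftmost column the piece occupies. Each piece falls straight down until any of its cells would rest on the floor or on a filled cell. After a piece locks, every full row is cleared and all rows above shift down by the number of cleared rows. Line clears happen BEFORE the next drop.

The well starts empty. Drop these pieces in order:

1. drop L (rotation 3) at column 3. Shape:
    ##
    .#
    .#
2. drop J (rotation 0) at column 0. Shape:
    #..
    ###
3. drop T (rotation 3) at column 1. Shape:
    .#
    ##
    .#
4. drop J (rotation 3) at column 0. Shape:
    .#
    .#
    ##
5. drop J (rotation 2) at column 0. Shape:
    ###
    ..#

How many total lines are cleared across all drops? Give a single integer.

Answer: 0

Derivation:
Drop 1: L rot3 at col 3 lands with bottom-row=0; cleared 0 line(s) (total 0); column heights now [0 0 0 3 3 0], max=3
Drop 2: J rot0 at col 0 lands with bottom-row=0; cleared 0 line(s) (total 0); column heights now [2 1 1 3 3 0], max=3
Drop 3: T rot3 at col 1 lands with bottom-row=1; cleared 0 line(s) (total 0); column heights now [2 3 4 3 3 0], max=4
Drop 4: J rot3 at col 0 lands with bottom-row=3; cleared 0 line(s) (total 0); column heights now [4 6 4 3 3 0], max=6
Drop 5: J rot2 at col 0 lands with bottom-row=5; cleared 0 line(s) (total 0); column heights now [7 7 7 3 3 0], max=7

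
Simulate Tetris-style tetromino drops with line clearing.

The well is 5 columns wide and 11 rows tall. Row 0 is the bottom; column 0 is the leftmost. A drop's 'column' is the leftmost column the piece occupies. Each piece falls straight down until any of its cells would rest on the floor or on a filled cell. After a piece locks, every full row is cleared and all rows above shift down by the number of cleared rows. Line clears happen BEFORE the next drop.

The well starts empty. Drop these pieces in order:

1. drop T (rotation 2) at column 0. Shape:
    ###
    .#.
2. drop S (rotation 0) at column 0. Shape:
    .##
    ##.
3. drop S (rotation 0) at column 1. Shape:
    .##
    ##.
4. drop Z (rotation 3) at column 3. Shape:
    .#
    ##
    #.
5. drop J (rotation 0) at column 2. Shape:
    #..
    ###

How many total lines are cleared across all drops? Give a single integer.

Answer: 0

Derivation:
Drop 1: T rot2 at col 0 lands with bottom-row=0; cleared 0 line(s) (total 0); column heights now [2 2 2 0 0], max=2
Drop 2: S rot0 at col 0 lands with bottom-row=2; cleared 0 line(s) (total 0); column heights now [3 4 4 0 0], max=4
Drop 3: S rot0 at col 1 lands with bottom-row=4; cleared 0 line(s) (total 0); column heights now [3 5 6 6 0], max=6
Drop 4: Z rot3 at col 3 lands with bottom-row=6; cleared 0 line(s) (total 0); column heights now [3 5 6 8 9], max=9
Drop 5: J rot0 at col 2 lands with bottom-row=9; cleared 0 line(s) (total 0); column heights now [3 5 11 10 10], max=11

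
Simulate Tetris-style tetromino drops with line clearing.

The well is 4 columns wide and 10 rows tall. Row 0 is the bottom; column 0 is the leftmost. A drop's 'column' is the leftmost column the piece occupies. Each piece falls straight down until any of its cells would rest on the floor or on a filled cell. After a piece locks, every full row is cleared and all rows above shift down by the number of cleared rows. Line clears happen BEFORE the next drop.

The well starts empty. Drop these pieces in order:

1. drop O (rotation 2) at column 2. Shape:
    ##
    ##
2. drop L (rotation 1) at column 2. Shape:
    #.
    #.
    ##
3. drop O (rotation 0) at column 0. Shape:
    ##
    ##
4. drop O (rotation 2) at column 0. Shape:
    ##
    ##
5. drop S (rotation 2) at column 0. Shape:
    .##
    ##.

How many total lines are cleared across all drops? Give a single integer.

Drop 1: O rot2 at col 2 lands with bottom-row=0; cleared 0 line(s) (total 0); column heights now [0 0 2 2], max=2
Drop 2: L rot1 at col 2 lands with bottom-row=2; cleared 0 line(s) (total 0); column heights now [0 0 5 3], max=5
Drop 3: O rot0 at col 0 lands with bottom-row=0; cleared 2 line(s) (total 2); column heights now [0 0 3 1], max=3
Drop 4: O rot2 at col 0 lands with bottom-row=0; cleared 1 line(s) (total 3); column heights now [1 1 2 0], max=2
Drop 5: S rot2 at col 0 lands with bottom-row=1; cleared 0 line(s) (total 3); column heights now [2 3 3 0], max=3

Answer: 3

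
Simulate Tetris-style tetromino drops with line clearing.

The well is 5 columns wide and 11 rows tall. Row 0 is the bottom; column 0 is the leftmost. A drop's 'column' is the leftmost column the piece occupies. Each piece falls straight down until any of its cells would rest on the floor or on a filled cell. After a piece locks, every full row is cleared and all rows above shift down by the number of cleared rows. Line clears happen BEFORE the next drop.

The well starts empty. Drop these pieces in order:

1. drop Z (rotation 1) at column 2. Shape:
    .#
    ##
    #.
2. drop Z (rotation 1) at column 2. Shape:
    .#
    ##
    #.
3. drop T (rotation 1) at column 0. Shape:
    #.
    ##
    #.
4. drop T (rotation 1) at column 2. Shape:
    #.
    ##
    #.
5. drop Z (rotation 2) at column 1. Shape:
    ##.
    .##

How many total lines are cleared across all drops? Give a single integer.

Answer: 0

Derivation:
Drop 1: Z rot1 at col 2 lands with bottom-row=0; cleared 0 line(s) (total 0); column heights now [0 0 2 3 0], max=3
Drop 2: Z rot1 at col 2 lands with bottom-row=2; cleared 0 line(s) (total 0); column heights now [0 0 4 5 0], max=5
Drop 3: T rot1 at col 0 lands with bottom-row=0; cleared 0 line(s) (total 0); column heights now [3 2 4 5 0], max=5
Drop 4: T rot1 at col 2 lands with bottom-row=4; cleared 0 line(s) (total 0); column heights now [3 2 7 6 0], max=7
Drop 5: Z rot2 at col 1 lands with bottom-row=7; cleared 0 line(s) (total 0); column heights now [3 9 9 8 0], max=9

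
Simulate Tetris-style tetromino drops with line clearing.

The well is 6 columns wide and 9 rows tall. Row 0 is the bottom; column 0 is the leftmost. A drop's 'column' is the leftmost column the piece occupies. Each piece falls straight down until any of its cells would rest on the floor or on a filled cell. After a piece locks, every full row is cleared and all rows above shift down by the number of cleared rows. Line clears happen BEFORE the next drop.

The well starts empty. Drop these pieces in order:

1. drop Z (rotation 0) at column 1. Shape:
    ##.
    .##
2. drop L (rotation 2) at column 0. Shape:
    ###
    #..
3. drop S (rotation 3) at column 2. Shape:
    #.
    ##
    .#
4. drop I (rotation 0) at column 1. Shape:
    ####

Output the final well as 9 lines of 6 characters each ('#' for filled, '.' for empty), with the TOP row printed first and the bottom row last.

Drop 1: Z rot0 at col 1 lands with bottom-row=0; cleared 0 line(s) (total 0); column heights now [0 2 2 1 0 0], max=2
Drop 2: L rot2 at col 0 lands with bottom-row=1; cleared 0 line(s) (total 0); column heights now [3 3 3 1 0 0], max=3
Drop 3: S rot3 at col 2 lands with bottom-row=2; cleared 0 line(s) (total 0); column heights now [3 3 5 4 0 0], max=5
Drop 4: I rot0 at col 1 lands with bottom-row=5; cleared 0 line(s) (total 0); column heights now [3 6 6 6 6 0], max=6

Answer: ......
......
......
.####.
..#...
..##..
####..
###...
..##..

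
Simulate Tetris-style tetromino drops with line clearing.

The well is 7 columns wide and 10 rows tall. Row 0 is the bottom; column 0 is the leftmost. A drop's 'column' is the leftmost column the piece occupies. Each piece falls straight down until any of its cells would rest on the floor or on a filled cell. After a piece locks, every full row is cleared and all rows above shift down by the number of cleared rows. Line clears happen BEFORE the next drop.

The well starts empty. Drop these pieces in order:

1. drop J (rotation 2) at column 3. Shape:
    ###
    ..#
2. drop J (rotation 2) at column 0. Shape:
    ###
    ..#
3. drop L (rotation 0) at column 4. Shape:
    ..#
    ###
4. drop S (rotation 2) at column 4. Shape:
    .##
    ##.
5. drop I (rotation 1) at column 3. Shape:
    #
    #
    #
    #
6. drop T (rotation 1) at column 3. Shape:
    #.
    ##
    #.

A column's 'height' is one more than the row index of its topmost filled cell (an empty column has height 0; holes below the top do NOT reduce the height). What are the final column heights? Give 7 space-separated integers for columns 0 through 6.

Drop 1: J rot2 at col 3 lands with bottom-row=0; cleared 0 line(s) (total 0); column heights now [0 0 0 2 2 2 0], max=2
Drop 2: J rot2 at col 0 lands with bottom-row=0; cleared 0 line(s) (total 0); column heights now [2 2 2 2 2 2 0], max=2
Drop 3: L rot0 at col 4 lands with bottom-row=2; cleared 0 line(s) (total 0); column heights now [2 2 2 2 3 3 4], max=4
Drop 4: S rot2 at col 4 lands with bottom-row=3; cleared 0 line(s) (total 0); column heights now [2 2 2 2 4 5 5], max=5
Drop 5: I rot1 at col 3 lands with bottom-row=2; cleared 0 line(s) (total 0); column heights now [2 2 2 6 4 5 5], max=6
Drop 6: T rot1 at col 3 lands with bottom-row=6; cleared 0 line(s) (total 0); column heights now [2 2 2 9 8 5 5], max=9

Answer: 2 2 2 9 8 5 5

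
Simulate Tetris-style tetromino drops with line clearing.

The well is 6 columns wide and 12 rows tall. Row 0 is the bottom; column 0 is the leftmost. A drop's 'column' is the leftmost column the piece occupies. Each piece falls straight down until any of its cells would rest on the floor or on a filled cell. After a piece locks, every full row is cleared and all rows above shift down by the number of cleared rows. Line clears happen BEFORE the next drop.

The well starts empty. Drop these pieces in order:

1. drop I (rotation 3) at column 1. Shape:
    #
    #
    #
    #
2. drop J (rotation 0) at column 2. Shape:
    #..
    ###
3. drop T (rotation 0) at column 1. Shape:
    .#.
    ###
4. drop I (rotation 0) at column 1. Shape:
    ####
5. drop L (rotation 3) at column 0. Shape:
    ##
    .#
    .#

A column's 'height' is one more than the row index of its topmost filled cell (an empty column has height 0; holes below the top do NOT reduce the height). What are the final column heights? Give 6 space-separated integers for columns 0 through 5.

Drop 1: I rot3 at col 1 lands with bottom-row=0; cleared 0 line(s) (total 0); column heights now [0 4 0 0 0 0], max=4
Drop 2: J rot0 at col 2 lands with bottom-row=0; cleared 0 line(s) (total 0); column heights now [0 4 2 1 1 0], max=4
Drop 3: T rot0 at col 1 lands with bottom-row=4; cleared 0 line(s) (total 0); column heights now [0 5 6 5 1 0], max=6
Drop 4: I rot0 at col 1 lands with bottom-row=6; cleared 0 line(s) (total 0); column heights now [0 7 7 7 7 0], max=7
Drop 5: L rot3 at col 0 lands with bottom-row=7; cleared 0 line(s) (total 0); column heights now [10 10 7 7 7 0], max=10

Answer: 10 10 7 7 7 0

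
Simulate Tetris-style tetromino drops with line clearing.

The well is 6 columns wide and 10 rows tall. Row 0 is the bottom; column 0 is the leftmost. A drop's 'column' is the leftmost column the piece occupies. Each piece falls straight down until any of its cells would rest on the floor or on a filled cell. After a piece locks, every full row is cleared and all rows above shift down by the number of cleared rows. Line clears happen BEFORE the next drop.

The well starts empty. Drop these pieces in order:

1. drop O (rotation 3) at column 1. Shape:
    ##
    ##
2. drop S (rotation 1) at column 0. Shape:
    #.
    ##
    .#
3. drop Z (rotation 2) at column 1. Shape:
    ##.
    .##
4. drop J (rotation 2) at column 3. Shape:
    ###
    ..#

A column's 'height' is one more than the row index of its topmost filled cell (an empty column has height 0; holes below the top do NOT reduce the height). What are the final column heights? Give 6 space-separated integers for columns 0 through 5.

Answer: 4 4 4 4 0 4

Derivation:
Drop 1: O rot3 at col 1 lands with bottom-row=0; cleared 0 line(s) (total 0); column heights now [0 2 2 0 0 0], max=2
Drop 2: S rot1 at col 0 lands with bottom-row=2; cleared 0 line(s) (total 0); column heights now [5 4 2 0 0 0], max=5
Drop 3: Z rot2 at col 1 lands with bottom-row=3; cleared 0 line(s) (total 0); column heights now [5 5 5 4 0 0], max=5
Drop 4: J rot2 at col 3 lands with bottom-row=3; cleared 1 line(s) (total 1); column heights now [4 4 4 4 0 4], max=4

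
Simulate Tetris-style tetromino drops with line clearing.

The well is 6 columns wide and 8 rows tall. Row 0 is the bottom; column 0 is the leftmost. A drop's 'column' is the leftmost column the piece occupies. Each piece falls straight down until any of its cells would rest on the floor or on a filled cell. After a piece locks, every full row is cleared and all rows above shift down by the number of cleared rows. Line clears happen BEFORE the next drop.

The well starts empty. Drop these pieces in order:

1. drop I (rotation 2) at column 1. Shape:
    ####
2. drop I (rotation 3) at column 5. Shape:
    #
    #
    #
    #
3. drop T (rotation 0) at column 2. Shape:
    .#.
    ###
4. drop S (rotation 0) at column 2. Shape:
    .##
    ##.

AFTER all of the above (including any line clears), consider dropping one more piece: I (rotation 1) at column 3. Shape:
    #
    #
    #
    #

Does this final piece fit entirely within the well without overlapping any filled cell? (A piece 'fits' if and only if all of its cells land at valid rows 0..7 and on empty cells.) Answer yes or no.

Drop 1: I rot2 at col 1 lands with bottom-row=0; cleared 0 line(s) (total 0); column heights now [0 1 1 1 1 0], max=1
Drop 2: I rot3 at col 5 lands with bottom-row=0; cleared 0 line(s) (total 0); column heights now [0 1 1 1 1 4], max=4
Drop 3: T rot0 at col 2 lands with bottom-row=1; cleared 0 line(s) (total 0); column heights now [0 1 2 3 2 4], max=4
Drop 4: S rot0 at col 2 lands with bottom-row=3; cleared 0 line(s) (total 0); column heights now [0 1 4 5 5 4], max=5
Test piece I rot1 at col 3 (width 1): heights before test = [0 1 4 5 5 4]; fits = False

Answer: no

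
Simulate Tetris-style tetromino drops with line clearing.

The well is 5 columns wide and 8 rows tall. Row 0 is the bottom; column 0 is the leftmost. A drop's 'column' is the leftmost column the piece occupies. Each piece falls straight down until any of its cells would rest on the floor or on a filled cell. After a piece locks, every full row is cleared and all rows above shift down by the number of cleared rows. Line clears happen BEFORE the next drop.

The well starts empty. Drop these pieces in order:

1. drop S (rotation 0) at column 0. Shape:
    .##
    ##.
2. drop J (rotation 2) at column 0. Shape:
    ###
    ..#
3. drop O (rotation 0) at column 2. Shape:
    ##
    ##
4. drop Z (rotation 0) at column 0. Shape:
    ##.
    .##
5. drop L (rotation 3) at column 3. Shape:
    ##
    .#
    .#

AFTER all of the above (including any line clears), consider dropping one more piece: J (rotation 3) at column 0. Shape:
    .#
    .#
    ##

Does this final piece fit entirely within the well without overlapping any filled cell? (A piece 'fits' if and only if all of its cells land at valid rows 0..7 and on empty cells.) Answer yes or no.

Drop 1: S rot0 at col 0 lands with bottom-row=0; cleared 0 line(s) (total 0); column heights now [1 2 2 0 0], max=2
Drop 2: J rot2 at col 0 lands with bottom-row=2; cleared 0 line(s) (total 0); column heights now [4 4 4 0 0], max=4
Drop 3: O rot0 at col 2 lands with bottom-row=4; cleared 0 line(s) (total 0); column heights now [4 4 6 6 0], max=6
Drop 4: Z rot0 at col 0 lands with bottom-row=6; cleared 0 line(s) (total 0); column heights now [8 8 7 6 0], max=8
Drop 5: L rot3 at col 3 lands with bottom-row=4; cleared 0 line(s) (total 0); column heights now [8 8 7 7 7], max=8
Test piece J rot3 at col 0 (width 2): heights before test = [8 8 7 7 7]; fits = False

Answer: no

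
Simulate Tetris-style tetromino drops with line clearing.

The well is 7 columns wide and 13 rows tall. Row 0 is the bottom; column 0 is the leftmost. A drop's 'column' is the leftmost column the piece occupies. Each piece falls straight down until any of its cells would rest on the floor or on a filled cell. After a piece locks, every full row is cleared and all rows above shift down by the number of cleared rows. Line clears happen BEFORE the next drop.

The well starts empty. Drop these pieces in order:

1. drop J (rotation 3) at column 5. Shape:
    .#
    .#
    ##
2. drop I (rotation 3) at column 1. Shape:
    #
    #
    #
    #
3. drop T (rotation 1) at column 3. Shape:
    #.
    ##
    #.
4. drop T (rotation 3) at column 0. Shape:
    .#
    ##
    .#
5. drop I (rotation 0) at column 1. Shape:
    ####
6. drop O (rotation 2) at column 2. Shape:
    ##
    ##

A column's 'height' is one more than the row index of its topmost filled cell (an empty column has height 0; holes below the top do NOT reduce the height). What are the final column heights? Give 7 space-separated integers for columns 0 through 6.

Answer: 6 8 10 10 8 1 3

Derivation:
Drop 1: J rot3 at col 5 lands with bottom-row=0; cleared 0 line(s) (total 0); column heights now [0 0 0 0 0 1 3], max=3
Drop 2: I rot3 at col 1 lands with bottom-row=0; cleared 0 line(s) (total 0); column heights now [0 4 0 0 0 1 3], max=4
Drop 3: T rot1 at col 3 lands with bottom-row=0; cleared 0 line(s) (total 0); column heights now [0 4 0 3 2 1 3], max=4
Drop 4: T rot3 at col 0 lands with bottom-row=4; cleared 0 line(s) (total 0); column heights now [6 7 0 3 2 1 3], max=7
Drop 5: I rot0 at col 1 lands with bottom-row=7; cleared 0 line(s) (total 0); column heights now [6 8 8 8 8 1 3], max=8
Drop 6: O rot2 at col 2 lands with bottom-row=8; cleared 0 line(s) (total 0); column heights now [6 8 10 10 8 1 3], max=10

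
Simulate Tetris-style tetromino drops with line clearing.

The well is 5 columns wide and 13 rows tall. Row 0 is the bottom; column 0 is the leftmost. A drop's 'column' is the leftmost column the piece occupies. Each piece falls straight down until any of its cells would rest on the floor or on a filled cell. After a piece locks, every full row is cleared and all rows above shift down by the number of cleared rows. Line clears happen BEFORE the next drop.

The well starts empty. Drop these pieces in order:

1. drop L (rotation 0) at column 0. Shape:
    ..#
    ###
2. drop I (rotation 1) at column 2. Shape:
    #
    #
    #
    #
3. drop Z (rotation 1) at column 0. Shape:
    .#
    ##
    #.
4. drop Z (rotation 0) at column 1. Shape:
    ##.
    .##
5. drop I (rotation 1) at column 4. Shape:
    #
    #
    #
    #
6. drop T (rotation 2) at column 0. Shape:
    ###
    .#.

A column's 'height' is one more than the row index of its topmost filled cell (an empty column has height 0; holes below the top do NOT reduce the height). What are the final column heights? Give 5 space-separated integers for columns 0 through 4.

Answer: 10 10 10 7 4

Derivation:
Drop 1: L rot0 at col 0 lands with bottom-row=0; cleared 0 line(s) (total 0); column heights now [1 1 2 0 0], max=2
Drop 2: I rot1 at col 2 lands with bottom-row=2; cleared 0 line(s) (total 0); column heights now [1 1 6 0 0], max=6
Drop 3: Z rot1 at col 0 lands with bottom-row=1; cleared 0 line(s) (total 0); column heights now [3 4 6 0 0], max=6
Drop 4: Z rot0 at col 1 lands with bottom-row=6; cleared 0 line(s) (total 0); column heights now [3 8 8 7 0], max=8
Drop 5: I rot1 at col 4 lands with bottom-row=0; cleared 0 line(s) (total 0); column heights now [3 8 8 7 4], max=8
Drop 6: T rot2 at col 0 lands with bottom-row=8; cleared 0 line(s) (total 0); column heights now [10 10 10 7 4], max=10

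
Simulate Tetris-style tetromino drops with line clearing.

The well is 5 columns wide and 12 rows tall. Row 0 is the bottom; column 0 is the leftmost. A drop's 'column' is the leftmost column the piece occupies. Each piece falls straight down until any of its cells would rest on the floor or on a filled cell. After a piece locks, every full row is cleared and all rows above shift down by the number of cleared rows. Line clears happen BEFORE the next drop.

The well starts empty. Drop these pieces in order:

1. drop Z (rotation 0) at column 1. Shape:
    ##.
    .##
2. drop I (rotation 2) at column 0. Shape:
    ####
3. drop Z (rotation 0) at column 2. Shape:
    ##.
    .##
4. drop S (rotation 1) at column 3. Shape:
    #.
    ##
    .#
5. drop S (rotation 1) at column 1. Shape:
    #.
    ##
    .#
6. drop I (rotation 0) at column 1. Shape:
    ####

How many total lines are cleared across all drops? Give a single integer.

Drop 1: Z rot0 at col 1 lands with bottom-row=0; cleared 0 line(s) (total 0); column heights now [0 2 2 1 0], max=2
Drop 2: I rot2 at col 0 lands with bottom-row=2; cleared 0 line(s) (total 0); column heights now [3 3 3 3 0], max=3
Drop 3: Z rot0 at col 2 lands with bottom-row=3; cleared 0 line(s) (total 0); column heights now [3 3 5 5 4], max=5
Drop 4: S rot1 at col 3 lands with bottom-row=4; cleared 0 line(s) (total 0); column heights now [3 3 5 7 6], max=7
Drop 5: S rot1 at col 1 lands with bottom-row=5; cleared 0 line(s) (total 0); column heights now [3 8 7 7 6], max=8
Drop 6: I rot0 at col 1 lands with bottom-row=8; cleared 0 line(s) (total 0); column heights now [3 9 9 9 9], max=9

Answer: 0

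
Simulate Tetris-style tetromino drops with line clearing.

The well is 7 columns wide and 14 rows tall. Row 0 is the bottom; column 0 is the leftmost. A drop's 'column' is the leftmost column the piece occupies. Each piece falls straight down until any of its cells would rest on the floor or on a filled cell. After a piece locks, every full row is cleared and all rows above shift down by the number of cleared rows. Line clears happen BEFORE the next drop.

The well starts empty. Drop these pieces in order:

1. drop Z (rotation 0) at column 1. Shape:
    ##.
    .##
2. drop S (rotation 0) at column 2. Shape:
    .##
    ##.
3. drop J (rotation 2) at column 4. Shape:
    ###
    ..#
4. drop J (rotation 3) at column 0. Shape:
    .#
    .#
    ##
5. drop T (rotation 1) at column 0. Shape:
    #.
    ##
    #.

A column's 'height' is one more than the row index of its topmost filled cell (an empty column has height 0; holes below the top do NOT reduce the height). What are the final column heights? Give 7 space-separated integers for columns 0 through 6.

Answer: 7 6 3 4 5 5 5

Derivation:
Drop 1: Z rot0 at col 1 lands with bottom-row=0; cleared 0 line(s) (total 0); column heights now [0 2 2 1 0 0 0], max=2
Drop 2: S rot0 at col 2 lands with bottom-row=2; cleared 0 line(s) (total 0); column heights now [0 2 3 4 4 0 0], max=4
Drop 3: J rot2 at col 4 lands with bottom-row=3; cleared 0 line(s) (total 0); column heights now [0 2 3 4 5 5 5], max=5
Drop 4: J rot3 at col 0 lands with bottom-row=2; cleared 0 line(s) (total 0); column heights now [3 5 3 4 5 5 5], max=5
Drop 5: T rot1 at col 0 lands with bottom-row=4; cleared 0 line(s) (total 0); column heights now [7 6 3 4 5 5 5], max=7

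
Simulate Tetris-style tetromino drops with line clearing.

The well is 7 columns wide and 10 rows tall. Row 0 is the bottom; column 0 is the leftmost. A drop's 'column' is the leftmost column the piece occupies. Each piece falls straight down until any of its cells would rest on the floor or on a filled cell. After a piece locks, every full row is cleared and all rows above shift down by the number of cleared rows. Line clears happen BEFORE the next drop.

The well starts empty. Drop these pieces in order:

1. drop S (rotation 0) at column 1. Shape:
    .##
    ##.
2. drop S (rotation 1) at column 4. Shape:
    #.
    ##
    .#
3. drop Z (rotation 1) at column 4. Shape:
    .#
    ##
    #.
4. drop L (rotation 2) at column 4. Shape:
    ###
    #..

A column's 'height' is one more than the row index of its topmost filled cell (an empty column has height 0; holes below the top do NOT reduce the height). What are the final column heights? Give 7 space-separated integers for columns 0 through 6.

Answer: 0 1 2 2 7 7 7

Derivation:
Drop 1: S rot0 at col 1 lands with bottom-row=0; cleared 0 line(s) (total 0); column heights now [0 1 2 2 0 0 0], max=2
Drop 2: S rot1 at col 4 lands with bottom-row=0; cleared 0 line(s) (total 0); column heights now [0 1 2 2 3 2 0], max=3
Drop 3: Z rot1 at col 4 lands with bottom-row=3; cleared 0 line(s) (total 0); column heights now [0 1 2 2 5 6 0], max=6
Drop 4: L rot2 at col 4 lands with bottom-row=5; cleared 0 line(s) (total 0); column heights now [0 1 2 2 7 7 7], max=7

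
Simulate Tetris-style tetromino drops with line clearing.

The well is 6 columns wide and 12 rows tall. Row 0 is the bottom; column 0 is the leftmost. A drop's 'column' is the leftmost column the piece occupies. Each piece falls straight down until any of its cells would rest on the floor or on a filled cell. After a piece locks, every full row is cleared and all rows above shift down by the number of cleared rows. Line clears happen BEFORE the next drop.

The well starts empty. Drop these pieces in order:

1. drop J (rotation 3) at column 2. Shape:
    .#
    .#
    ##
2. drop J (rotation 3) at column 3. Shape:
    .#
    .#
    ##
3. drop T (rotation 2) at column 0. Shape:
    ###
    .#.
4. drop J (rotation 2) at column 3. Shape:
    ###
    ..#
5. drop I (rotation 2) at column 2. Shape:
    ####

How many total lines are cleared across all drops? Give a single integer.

Drop 1: J rot3 at col 2 lands with bottom-row=0; cleared 0 line(s) (total 0); column heights now [0 0 1 3 0 0], max=3
Drop 2: J rot3 at col 3 lands with bottom-row=3; cleared 0 line(s) (total 0); column heights now [0 0 1 4 6 0], max=6
Drop 3: T rot2 at col 0 lands with bottom-row=0; cleared 0 line(s) (total 0); column heights now [2 2 2 4 6 0], max=6
Drop 4: J rot2 at col 3 lands with bottom-row=5; cleared 0 line(s) (total 0); column heights now [2 2 2 7 7 7], max=7
Drop 5: I rot2 at col 2 lands with bottom-row=7; cleared 0 line(s) (total 0); column heights now [2 2 8 8 8 8], max=8

Answer: 0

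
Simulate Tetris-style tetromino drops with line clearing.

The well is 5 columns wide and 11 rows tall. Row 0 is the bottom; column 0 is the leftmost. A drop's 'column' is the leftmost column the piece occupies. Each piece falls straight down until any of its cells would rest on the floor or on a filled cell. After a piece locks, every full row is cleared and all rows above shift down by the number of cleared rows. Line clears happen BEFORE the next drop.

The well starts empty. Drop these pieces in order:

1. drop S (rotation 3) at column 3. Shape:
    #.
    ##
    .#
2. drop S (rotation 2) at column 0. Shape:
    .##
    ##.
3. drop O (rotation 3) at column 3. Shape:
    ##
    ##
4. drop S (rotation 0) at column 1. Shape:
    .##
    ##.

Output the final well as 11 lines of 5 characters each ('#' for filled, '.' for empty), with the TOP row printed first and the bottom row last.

Answer: .....
.....
.....
.....
.....
..##.
.####
...##
...#.
.####
##..#

Derivation:
Drop 1: S rot3 at col 3 lands with bottom-row=0; cleared 0 line(s) (total 0); column heights now [0 0 0 3 2], max=3
Drop 2: S rot2 at col 0 lands with bottom-row=0; cleared 0 line(s) (total 0); column heights now [1 2 2 3 2], max=3
Drop 3: O rot3 at col 3 lands with bottom-row=3; cleared 0 line(s) (total 0); column heights now [1 2 2 5 5], max=5
Drop 4: S rot0 at col 1 lands with bottom-row=4; cleared 0 line(s) (total 0); column heights now [1 5 6 6 5], max=6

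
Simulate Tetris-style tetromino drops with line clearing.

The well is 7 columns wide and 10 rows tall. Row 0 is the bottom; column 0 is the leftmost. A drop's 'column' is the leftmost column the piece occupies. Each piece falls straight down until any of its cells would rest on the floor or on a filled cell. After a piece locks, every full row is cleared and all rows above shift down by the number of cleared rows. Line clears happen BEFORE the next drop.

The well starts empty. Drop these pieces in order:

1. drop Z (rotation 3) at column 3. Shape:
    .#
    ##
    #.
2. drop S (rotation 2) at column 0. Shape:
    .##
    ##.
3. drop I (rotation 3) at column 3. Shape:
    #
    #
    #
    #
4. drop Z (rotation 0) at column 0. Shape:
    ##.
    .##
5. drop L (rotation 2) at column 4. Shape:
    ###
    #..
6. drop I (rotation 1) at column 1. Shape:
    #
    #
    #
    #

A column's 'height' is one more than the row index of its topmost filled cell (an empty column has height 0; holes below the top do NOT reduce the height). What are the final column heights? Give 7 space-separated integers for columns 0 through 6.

Answer: 4 8 3 6 5 5 5

Derivation:
Drop 1: Z rot3 at col 3 lands with bottom-row=0; cleared 0 line(s) (total 0); column heights now [0 0 0 2 3 0 0], max=3
Drop 2: S rot2 at col 0 lands with bottom-row=0; cleared 0 line(s) (total 0); column heights now [1 2 2 2 3 0 0], max=3
Drop 3: I rot3 at col 3 lands with bottom-row=2; cleared 0 line(s) (total 0); column heights now [1 2 2 6 3 0 0], max=6
Drop 4: Z rot0 at col 0 lands with bottom-row=2; cleared 0 line(s) (total 0); column heights now [4 4 3 6 3 0 0], max=6
Drop 5: L rot2 at col 4 lands with bottom-row=3; cleared 0 line(s) (total 0); column heights now [4 4 3 6 5 5 5], max=6
Drop 6: I rot1 at col 1 lands with bottom-row=4; cleared 0 line(s) (total 0); column heights now [4 8 3 6 5 5 5], max=8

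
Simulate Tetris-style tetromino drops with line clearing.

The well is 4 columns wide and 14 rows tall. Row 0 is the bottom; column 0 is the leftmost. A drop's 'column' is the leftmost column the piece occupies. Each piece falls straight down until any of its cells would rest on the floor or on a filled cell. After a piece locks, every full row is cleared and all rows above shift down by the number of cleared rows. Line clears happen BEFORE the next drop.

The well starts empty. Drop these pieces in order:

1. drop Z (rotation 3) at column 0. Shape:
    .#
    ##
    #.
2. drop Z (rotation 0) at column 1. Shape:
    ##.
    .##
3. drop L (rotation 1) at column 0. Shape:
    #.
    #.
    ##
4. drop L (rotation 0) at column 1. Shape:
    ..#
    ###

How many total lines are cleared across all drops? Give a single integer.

Drop 1: Z rot3 at col 0 lands with bottom-row=0; cleared 0 line(s) (total 0); column heights now [2 3 0 0], max=3
Drop 2: Z rot0 at col 1 lands with bottom-row=2; cleared 0 line(s) (total 0); column heights now [2 4 4 3], max=4
Drop 3: L rot1 at col 0 lands with bottom-row=4; cleared 0 line(s) (total 0); column heights now [7 5 4 3], max=7
Drop 4: L rot0 at col 1 lands with bottom-row=5; cleared 1 line(s) (total 1); column heights now [6 5 4 6], max=6

Answer: 1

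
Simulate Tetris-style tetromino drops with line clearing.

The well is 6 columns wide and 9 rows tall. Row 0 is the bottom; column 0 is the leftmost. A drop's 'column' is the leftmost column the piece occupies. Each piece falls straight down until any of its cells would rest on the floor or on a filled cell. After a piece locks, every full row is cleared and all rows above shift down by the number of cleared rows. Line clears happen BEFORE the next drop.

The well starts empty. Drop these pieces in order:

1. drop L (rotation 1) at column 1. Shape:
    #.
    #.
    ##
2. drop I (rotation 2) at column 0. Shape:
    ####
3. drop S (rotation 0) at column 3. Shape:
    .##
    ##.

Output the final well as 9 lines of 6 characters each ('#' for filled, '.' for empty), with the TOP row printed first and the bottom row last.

Drop 1: L rot1 at col 1 lands with bottom-row=0; cleared 0 line(s) (total 0); column heights now [0 3 1 0 0 0], max=3
Drop 2: I rot2 at col 0 lands with bottom-row=3; cleared 0 line(s) (total 0); column heights now [4 4 4 4 0 0], max=4
Drop 3: S rot0 at col 3 lands with bottom-row=4; cleared 0 line(s) (total 0); column heights now [4 4 4 5 6 6], max=6

Answer: ......
......
......
....##
...##.
####..
.#....
.#....
.##...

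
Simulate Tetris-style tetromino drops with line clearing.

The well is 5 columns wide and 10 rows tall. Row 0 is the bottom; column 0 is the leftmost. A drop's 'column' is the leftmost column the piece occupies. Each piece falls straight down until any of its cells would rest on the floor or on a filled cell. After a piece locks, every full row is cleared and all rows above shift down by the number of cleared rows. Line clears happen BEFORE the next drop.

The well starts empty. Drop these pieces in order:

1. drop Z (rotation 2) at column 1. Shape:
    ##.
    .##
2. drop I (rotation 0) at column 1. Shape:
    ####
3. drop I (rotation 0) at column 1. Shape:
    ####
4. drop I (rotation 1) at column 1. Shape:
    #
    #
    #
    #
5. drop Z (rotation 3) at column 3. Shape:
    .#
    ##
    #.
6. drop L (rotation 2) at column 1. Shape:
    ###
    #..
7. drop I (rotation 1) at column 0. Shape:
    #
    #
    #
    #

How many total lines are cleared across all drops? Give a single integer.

Drop 1: Z rot2 at col 1 lands with bottom-row=0; cleared 0 line(s) (total 0); column heights now [0 2 2 1 0], max=2
Drop 2: I rot0 at col 1 lands with bottom-row=2; cleared 0 line(s) (total 0); column heights now [0 3 3 3 3], max=3
Drop 3: I rot0 at col 1 lands with bottom-row=3; cleared 0 line(s) (total 0); column heights now [0 4 4 4 4], max=4
Drop 4: I rot1 at col 1 lands with bottom-row=4; cleared 0 line(s) (total 0); column heights now [0 8 4 4 4], max=8
Drop 5: Z rot3 at col 3 lands with bottom-row=4; cleared 0 line(s) (total 0); column heights now [0 8 4 6 7], max=8
Drop 6: L rot2 at col 1 lands with bottom-row=8; cleared 0 line(s) (total 0); column heights now [0 10 10 10 7], max=10
Drop 7: I rot1 at col 0 lands with bottom-row=0; cleared 2 line(s) (total 2); column heights now [2 8 8 8 5], max=8

Answer: 2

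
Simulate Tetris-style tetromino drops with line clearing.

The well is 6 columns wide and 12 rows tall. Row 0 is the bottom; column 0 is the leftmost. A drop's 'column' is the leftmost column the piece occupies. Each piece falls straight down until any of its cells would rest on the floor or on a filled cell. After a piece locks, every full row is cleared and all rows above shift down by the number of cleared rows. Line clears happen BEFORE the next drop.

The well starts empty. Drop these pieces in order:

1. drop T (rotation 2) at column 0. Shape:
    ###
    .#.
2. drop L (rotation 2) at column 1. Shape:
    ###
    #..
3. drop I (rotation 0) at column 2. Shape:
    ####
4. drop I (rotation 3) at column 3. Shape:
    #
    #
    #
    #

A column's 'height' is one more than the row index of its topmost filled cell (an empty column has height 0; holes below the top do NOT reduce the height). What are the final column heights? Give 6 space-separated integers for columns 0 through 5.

Drop 1: T rot2 at col 0 lands with bottom-row=0; cleared 0 line(s) (total 0); column heights now [2 2 2 0 0 0], max=2
Drop 2: L rot2 at col 1 lands with bottom-row=2; cleared 0 line(s) (total 0); column heights now [2 4 4 4 0 0], max=4
Drop 3: I rot0 at col 2 lands with bottom-row=4; cleared 0 line(s) (total 0); column heights now [2 4 5 5 5 5], max=5
Drop 4: I rot3 at col 3 lands with bottom-row=5; cleared 0 line(s) (total 0); column heights now [2 4 5 9 5 5], max=9

Answer: 2 4 5 9 5 5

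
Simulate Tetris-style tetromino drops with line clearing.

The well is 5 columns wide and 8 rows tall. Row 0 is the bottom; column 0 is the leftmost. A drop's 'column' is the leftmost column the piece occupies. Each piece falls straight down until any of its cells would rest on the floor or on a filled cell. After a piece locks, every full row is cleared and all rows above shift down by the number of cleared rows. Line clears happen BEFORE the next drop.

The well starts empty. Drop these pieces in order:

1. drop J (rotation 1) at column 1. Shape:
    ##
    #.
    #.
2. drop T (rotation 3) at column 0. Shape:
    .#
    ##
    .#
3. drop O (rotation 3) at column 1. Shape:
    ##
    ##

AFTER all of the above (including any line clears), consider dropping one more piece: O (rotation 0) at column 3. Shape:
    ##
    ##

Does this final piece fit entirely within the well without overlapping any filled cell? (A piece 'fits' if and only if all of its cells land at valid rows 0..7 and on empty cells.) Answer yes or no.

Answer: yes

Derivation:
Drop 1: J rot1 at col 1 lands with bottom-row=0; cleared 0 line(s) (total 0); column heights now [0 3 3 0 0], max=3
Drop 2: T rot3 at col 0 lands with bottom-row=3; cleared 0 line(s) (total 0); column heights now [5 6 3 0 0], max=6
Drop 3: O rot3 at col 1 lands with bottom-row=6; cleared 0 line(s) (total 0); column heights now [5 8 8 0 0], max=8
Test piece O rot0 at col 3 (width 2): heights before test = [5 8 8 0 0]; fits = True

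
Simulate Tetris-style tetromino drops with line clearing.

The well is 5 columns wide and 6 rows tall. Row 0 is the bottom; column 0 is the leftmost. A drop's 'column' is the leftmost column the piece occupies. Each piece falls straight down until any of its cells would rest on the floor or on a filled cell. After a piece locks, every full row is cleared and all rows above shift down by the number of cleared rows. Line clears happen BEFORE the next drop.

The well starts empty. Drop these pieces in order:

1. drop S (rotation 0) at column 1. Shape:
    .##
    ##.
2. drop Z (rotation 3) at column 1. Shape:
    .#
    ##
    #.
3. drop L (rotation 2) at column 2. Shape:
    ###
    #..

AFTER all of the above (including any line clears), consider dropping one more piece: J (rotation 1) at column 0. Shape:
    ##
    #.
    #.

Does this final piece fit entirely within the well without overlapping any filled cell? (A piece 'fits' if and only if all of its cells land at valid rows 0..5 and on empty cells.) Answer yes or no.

Answer: yes

Derivation:
Drop 1: S rot0 at col 1 lands with bottom-row=0; cleared 0 line(s) (total 0); column heights now [0 1 2 2 0], max=2
Drop 2: Z rot3 at col 1 lands with bottom-row=1; cleared 0 line(s) (total 0); column heights now [0 3 4 2 0], max=4
Drop 3: L rot2 at col 2 lands with bottom-row=4; cleared 0 line(s) (total 0); column heights now [0 3 6 6 6], max=6
Test piece J rot1 at col 0 (width 2): heights before test = [0 3 6 6 6]; fits = True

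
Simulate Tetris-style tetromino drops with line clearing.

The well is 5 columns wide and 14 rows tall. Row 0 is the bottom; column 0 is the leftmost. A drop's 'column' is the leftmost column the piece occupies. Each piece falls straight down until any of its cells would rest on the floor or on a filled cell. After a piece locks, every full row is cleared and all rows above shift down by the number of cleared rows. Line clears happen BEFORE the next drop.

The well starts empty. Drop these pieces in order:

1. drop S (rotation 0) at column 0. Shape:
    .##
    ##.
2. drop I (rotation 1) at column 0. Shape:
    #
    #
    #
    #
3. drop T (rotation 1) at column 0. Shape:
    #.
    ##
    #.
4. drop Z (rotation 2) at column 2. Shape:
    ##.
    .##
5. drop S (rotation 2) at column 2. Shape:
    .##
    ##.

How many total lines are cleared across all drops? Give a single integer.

Drop 1: S rot0 at col 0 lands with bottom-row=0; cleared 0 line(s) (total 0); column heights now [1 2 2 0 0], max=2
Drop 2: I rot1 at col 0 lands with bottom-row=1; cleared 0 line(s) (total 0); column heights now [5 2 2 0 0], max=5
Drop 3: T rot1 at col 0 lands with bottom-row=5; cleared 0 line(s) (total 0); column heights now [8 7 2 0 0], max=8
Drop 4: Z rot2 at col 2 lands with bottom-row=1; cleared 1 line(s) (total 1); column heights now [7 6 2 2 0], max=7
Drop 5: S rot2 at col 2 lands with bottom-row=2; cleared 0 line(s) (total 1); column heights now [7 6 3 4 4], max=7

Answer: 1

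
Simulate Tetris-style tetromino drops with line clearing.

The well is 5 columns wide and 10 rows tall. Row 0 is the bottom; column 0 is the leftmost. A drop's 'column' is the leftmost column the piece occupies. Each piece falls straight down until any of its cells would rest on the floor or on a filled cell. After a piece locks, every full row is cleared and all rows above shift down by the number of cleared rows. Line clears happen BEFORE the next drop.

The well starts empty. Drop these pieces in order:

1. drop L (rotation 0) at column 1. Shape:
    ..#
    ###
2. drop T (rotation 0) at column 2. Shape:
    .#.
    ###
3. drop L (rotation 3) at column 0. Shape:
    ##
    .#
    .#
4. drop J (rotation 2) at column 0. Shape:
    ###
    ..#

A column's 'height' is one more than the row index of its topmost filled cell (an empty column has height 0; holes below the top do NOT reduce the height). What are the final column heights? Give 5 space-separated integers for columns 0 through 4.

Drop 1: L rot0 at col 1 lands with bottom-row=0; cleared 0 line(s) (total 0); column heights now [0 1 1 2 0], max=2
Drop 2: T rot0 at col 2 lands with bottom-row=2; cleared 0 line(s) (total 0); column heights now [0 1 3 4 3], max=4
Drop 3: L rot3 at col 0 lands with bottom-row=1; cleared 0 line(s) (total 0); column heights now [4 4 3 4 3], max=4
Drop 4: J rot2 at col 0 lands with bottom-row=3; cleared 0 line(s) (total 0); column heights now [5 5 5 4 3], max=5

Answer: 5 5 5 4 3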